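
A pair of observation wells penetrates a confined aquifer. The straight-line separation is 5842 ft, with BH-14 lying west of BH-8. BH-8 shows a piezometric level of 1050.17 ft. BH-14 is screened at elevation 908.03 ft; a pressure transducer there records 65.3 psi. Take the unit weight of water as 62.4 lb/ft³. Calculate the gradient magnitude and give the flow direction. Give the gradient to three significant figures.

i ≈ 0.00146; groundwater flows toward the east

Total head at BH-8: h = 1050.17 ft (water level in the piezometer is the total head).
Pressure head at BH-14: ψ = 144·P/γ = 144 × 65.3 / 62.4 = 150.69 ft.
Total head at BH-14: h = z + ψ = 908.03 + 150.69 = 1058.72 ft.
Head difference: h(BH-8) − h(BH-14) = 1050.17 − 1058.72 = -8.55 ft.
Hydraulic gradient: i = |Δh| / L = 8.55 / 5842 = 0.00146.
Flow is from higher to lower head: from BH-14 toward BH-8, i.e. toward the east.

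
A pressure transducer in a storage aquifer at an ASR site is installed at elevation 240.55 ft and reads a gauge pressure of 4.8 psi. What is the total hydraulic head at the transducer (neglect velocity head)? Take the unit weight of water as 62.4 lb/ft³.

ψ = 144·P/γ = 144 × 4.8 / 62.4 = 11.08 ft.
h = z + ψ = 240.55 + 11.08 = 251.63 ft.

h ≈ 251.63 ft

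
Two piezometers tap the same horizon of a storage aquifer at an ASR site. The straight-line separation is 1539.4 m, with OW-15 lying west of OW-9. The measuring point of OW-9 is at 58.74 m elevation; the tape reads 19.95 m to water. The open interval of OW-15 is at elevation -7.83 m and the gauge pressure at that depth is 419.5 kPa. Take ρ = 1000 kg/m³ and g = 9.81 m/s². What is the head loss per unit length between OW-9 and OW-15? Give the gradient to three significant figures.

i ≈ 0.00251 m/m

Total head at OW-9: h = 58.74 − 19.95 = 38.79 m.
Pressure head at OW-15: ψ = P/(ρg) = 419.5×1000 / (1000 × 9.81) = 42.76 m.
Total head at OW-15: h = z + ψ = -7.83 + 42.76 = 34.93 m.
Head difference: h(OW-9) − h(OW-15) = 38.79 − 34.93 = 3.86 m.
Hydraulic gradient: i = |Δh| / L = 3.86 / 1539.4 = 0.00251.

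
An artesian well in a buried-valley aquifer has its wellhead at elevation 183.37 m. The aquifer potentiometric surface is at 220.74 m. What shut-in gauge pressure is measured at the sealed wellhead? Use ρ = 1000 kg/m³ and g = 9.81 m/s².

Head above the cap: Δh = 220.74 − 183.37 = 37.37 m.
P = ρgΔh = 1000 × 9.81 × 37.37 = 366600 Pa ≈ 367 kPa.

P ≈ 367 kPa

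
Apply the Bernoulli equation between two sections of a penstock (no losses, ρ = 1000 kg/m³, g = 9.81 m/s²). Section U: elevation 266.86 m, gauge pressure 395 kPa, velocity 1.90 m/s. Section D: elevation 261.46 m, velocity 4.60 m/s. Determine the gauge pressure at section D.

Pressure head at U: ψ₁ = P₁/(ρg) = 395×1000 / (1000 × 9.81) = 40.27 m.
Velocity heads: v₁²/2g = 1.90²/19.62 = 0.184 m; v₂²/2g = 4.60²/19.62 = 1.078 m.
Total head H = z₁ + ψ₁ + v₁²/2g = 266.86 + 40.27 + 0.184 = 307.31 m.
ψ₂ = H − z₂ − v₂²/2g = 307.31 − 261.46 − 1.078 = 44.77 m.
P₂ = ρgψ₂ = 1000 × 9.81 × 44.77 ≈ 439 kPa.

P₂ ≈ 439 kPa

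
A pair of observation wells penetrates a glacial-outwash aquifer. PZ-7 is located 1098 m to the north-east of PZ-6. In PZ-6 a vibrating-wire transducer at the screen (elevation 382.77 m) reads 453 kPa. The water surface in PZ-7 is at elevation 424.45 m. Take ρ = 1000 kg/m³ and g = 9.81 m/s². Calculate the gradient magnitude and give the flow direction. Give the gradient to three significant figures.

i ≈ 0.00410; groundwater flows toward the north-east

Pressure head at PZ-6: ψ = P/(ρg) = 453×1000 / (1000 × 9.81) = 46.18 m.
Total head at PZ-6: h = z + ψ = 382.77 + 46.18 = 428.95 m.
Total head at PZ-7: h = 424.45 m (water level in the piezometer is the total head).
Head difference: h(PZ-6) − h(PZ-7) = 428.95 − 424.45 = 4.50 m.
Hydraulic gradient: i = |Δh| / L = 4.50 / 1098 = 0.00410.
Flow is from higher to lower head: from PZ-6 toward PZ-7, i.e. toward the north-east.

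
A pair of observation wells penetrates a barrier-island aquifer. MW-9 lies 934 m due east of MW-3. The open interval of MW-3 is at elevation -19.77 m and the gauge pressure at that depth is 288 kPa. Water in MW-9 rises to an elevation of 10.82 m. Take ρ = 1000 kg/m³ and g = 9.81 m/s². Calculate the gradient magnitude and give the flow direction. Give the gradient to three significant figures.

i ≈ 0.00132; groundwater flows toward the west

Pressure head at MW-3: ψ = P/(ρg) = 288×1000 / (1000 × 9.81) = 29.36 m.
Total head at MW-3: h = z + ψ = -19.77 + 29.36 = 9.59 m.
Total head at MW-9: h = 10.82 m (water level in the piezometer is the total head).
Head difference: h(MW-3) − h(MW-9) = 9.59 − 10.82 = -1.23 m.
Hydraulic gradient: i = |Δh| / L = 1.23 / 934 = 0.00132.
Flow is from higher to lower head: from MW-9 toward MW-3, i.e. toward the west.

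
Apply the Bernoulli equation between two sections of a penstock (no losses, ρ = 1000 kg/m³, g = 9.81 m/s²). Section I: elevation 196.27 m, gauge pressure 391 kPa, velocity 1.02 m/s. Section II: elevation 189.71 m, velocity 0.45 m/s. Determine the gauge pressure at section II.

P₂ ≈ 456 kPa

Pressure head at I: ψ₁ = P₁/(ρg) = 391×1000 / (1000 × 9.81) = 39.86 m.
Velocity heads: v₁²/2g = 1.02²/19.62 = 0.053 m; v₂²/2g = 0.45²/19.62 = 0.010 m.
Total head H = z₁ + ψ₁ + v₁²/2g = 196.27 + 39.86 + 0.053 = 236.18 m.
ψ₂ = H − z₂ − v₂²/2g = 236.18 − 189.71 − 0.010 = 46.46 m.
P₂ = ρgψ₂ = 1000 × 9.81 × 46.46 ≈ 456 kPa.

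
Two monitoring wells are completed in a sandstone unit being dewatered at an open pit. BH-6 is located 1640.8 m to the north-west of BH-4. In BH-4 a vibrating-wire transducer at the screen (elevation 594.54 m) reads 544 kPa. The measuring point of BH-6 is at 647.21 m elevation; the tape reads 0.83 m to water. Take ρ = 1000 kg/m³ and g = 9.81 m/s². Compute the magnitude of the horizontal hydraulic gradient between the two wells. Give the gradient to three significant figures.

i ≈ 0.00220

Pressure head at BH-4: ψ = P/(ρg) = 544×1000 / (1000 × 9.81) = 55.45 m.
Total head at BH-4: h = z + ψ = 594.54 + 55.45 = 649.99 m.
Total head at BH-6: h = 647.21 − 0.83 = 646.38 m.
Head difference: h(BH-4) − h(BH-6) = 649.99 − 646.38 = 3.61 m.
Hydraulic gradient: i = |Δh| / L = 3.61 / 1640.8 = 0.00220.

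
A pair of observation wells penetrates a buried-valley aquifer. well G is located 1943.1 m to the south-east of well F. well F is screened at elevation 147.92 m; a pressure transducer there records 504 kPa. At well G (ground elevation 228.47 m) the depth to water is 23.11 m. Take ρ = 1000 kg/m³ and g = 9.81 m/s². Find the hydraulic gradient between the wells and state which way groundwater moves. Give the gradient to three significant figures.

Pressure head at well F: ψ = P/(ρg) = 504×1000 / (1000 × 9.81) = 51.38 m.
Total head at well F: h = z + ψ = 147.92 + 51.38 = 199.30 m.
Total head at well G: h = 228.47 − 23.11 = 205.36 m.
Head difference: h(well F) − h(well G) = 199.30 − 205.36 = -6.06 m.
Hydraulic gradient: i = |Δh| / L = 6.06 / 1943.1 = 0.00312.
Flow is from higher to lower head: from well G toward well F, i.e. toward the north-west.

i ≈ 0.00312; groundwater flows toward the north-west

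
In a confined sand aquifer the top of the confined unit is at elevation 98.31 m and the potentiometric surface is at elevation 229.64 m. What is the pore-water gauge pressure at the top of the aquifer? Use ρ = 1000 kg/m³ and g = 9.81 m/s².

Pressure head at the aquifer top: ψ = h − z = 229.64 − 98.31 = 131.33 m.
P = ρgψ = 1000 × 9.81 × 131.33 = 1288347 Pa ≈ 1290 kPa.

P ≈ 1290 kPa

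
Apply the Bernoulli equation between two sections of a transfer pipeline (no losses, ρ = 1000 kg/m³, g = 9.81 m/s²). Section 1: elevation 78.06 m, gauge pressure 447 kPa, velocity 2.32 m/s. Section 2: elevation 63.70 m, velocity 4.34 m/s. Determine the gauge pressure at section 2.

P₂ ≈ 581 kPa

Pressure head at 1: ψ₁ = P₁/(ρg) = 447×1000 / (1000 × 9.81) = 45.57 m.
Velocity heads: v₁²/2g = 2.32²/19.62 = 0.274 m; v₂²/2g = 4.34²/19.62 = 0.960 m.
Total head H = z₁ + ψ₁ + v₁²/2g = 78.06 + 45.57 + 0.274 = 123.90 m.
ψ₂ = H − z₂ − v₂²/2g = 123.90 − 63.70 − 0.960 = 59.24 m.
P₂ = ρgψ₂ = 1000 × 9.81 × 59.24 ≈ 581 kPa.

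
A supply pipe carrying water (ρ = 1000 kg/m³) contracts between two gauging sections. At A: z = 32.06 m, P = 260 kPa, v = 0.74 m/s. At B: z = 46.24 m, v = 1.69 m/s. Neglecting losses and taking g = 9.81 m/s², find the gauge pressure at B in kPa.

Pressure head at A: ψ₁ = P₁/(ρg) = 260×1000 / (1000 × 9.81) = 26.50 m.
Velocity heads: v₁²/2g = 0.74²/19.62 = 0.028 m; v₂²/2g = 1.69²/19.62 = 0.146 m.
Total head H = z₁ + ψ₁ + v₁²/2g = 32.06 + 26.50 + 0.028 = 58.59 m.
ψ₂ = H − z₂ − v₂²/2g = 58.59 − 46.24 − 0.146 = 12.20 m.
P₂ = ρgψ₂ = 1000 × 9.81 × 12.20 ≈ 120 kPa.

P₂ ≈ 120 kPa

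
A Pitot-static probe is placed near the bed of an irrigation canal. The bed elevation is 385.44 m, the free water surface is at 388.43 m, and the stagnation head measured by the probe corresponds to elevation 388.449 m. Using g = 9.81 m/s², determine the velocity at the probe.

Near the bed, under hydrostatic conditions, the piezometric head (z + ψ) equals the free-surface elevation, 388.43 m.
Velocity head = total − piezometric = 388.449 − 388.43 = 0.019 m.
v = √(2g·h_v) = √(2 × 9.81 × 0.019) = 0.611 m/s.

v ≈ 0.611 m/s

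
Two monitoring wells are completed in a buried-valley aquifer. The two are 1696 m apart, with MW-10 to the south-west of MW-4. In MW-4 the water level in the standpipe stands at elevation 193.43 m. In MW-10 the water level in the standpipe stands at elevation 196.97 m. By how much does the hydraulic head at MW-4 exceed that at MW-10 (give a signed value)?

Δh ≈ -3.54 m

Total head at MW-4: h = 193.43 m (water level in the piezometer is the total head).
Total head at MW-10: h = 196.97 m (water level in the piezometer is the total head).
Head difference: h(MW-4) − h(MW-10) = 193.43 − 196.97 = -3.54 m.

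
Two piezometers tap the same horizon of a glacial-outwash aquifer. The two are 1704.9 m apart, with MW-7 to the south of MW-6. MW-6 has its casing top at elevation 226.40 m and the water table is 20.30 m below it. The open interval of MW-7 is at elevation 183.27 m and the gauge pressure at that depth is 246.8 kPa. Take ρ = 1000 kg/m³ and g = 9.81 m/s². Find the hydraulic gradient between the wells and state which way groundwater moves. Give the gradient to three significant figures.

i ≈ 0.00137; groundwater flows toward the north

Total head at MW-6: h = 226.40 − 20.30 = 206.10 m.
Pressure head at MW-7: ψ = P/(ρg) = 246.8×1000 / (1000 × 9.81) = 25.16 m.
Total head at MW-7: h = z + ψ = 183.27 + 25.16 = 208.43 m.
Head difference: h(MW-6) − h(MW-7) = 206.10 − 208.43 = -2.33 m.
Hydraulic gradient: i = |Δh| / L = 2.33 / 1704.9 = 0.00137.
Flow is from higher to lower head: from MW-7 toward MW-6, i.e. toward the north.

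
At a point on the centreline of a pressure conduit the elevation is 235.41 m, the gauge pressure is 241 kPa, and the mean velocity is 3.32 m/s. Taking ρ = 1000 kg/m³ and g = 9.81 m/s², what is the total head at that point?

h ≈ 260.54 m

Pressure head ψ = P/(ρg) = 241×1000 / (1000 × 9.81) = 24.57 m.
Velocity head = v²/(2g) = 3.32² / (2 × 9.81) = 0.562 m.
h = z + ψ + v²/(2g) = 235.41 + 24.57 + 0.562 = 260.54 m.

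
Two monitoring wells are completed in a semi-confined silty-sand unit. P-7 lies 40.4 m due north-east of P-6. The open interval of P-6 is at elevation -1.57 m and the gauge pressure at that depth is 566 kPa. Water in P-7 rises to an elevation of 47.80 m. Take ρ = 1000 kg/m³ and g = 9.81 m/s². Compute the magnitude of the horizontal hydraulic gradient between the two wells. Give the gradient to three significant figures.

Pressure head at P-6: ψ = P/(ρg) = 566×1000 / (1000 × 9.81) = 57.70 m.
Total head at P-6: h = z + ψ = -1.57 + 57.70 = 56.13 m.
Total head at P-7: h = 47.80 m (water level in the piezometer is the total head).
Head difference: h(P-6) − h(P-7) = 56.13 − 47.80 = 8.33 m.
Hydraulic gradient: i = |Δh| / L = 8.33 / 40.4 = 0.206.

i ≈ 0.206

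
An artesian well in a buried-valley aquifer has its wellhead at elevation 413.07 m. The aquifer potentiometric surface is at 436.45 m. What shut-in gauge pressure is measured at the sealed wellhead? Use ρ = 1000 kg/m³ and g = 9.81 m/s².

P ≈ 229 kPa

Head above the cap: Δh = 436.45 − 413.07 = 23.38 m.
P = ρgΔh = 1000 × 9.81 × 23.38 = 229358 Pa ≈ 229 kPa.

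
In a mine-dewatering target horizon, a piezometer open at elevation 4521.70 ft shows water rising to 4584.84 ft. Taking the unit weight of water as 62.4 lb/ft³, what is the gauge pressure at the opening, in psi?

Pressure head ψ = h − z = 4584.84 − 4521.70 = 63.14 ft.
P = γ·ψ / 144 = 62.4 × 63.14 / 144 = 27.4 psi.

P ≈ 27.4 psi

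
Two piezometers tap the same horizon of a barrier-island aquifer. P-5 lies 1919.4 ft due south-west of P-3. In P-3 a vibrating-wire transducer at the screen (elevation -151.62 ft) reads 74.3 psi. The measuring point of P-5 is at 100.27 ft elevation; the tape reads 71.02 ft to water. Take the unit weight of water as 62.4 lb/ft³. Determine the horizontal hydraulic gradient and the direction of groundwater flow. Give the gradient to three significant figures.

Pressure head at P-3: ψ = 144·P/γ = 144 × 74.3 / 62.4 = 171.46 ft.
Total head at P-3: h = z + ψ = -151.62 + 171.46 = 19.84 ft.
Total head at P-5: h = 100.27 − 71.02 = 29.25 ft.
Head difference: h(P-3) − h(P-5) = 19.84 − 29.25 = -9.41 ft.
Hydraulic gradient: i = |Δh| / L = 9.41 / 1919.4 = 0.00490.
Flow is from higher to lower head: from P-5 toward P-3, i.e. toward the north-east.

i ≈ 0.00490; groundwater flows toward the north-east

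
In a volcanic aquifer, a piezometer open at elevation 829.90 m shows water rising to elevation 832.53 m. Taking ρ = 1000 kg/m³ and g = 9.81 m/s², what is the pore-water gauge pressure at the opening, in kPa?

Pressure head ψ = h − z = 832.53 − 829.90 = 2.63 m.
P = ρgψ = 1000 × 9.81 × 2.63 = 25800 Pa ≈ 25.8 kPa.

P ≈ 25.8 kPa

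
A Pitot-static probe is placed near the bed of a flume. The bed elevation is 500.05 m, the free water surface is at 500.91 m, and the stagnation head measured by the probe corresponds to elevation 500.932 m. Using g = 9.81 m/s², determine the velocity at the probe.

Near the bed, under hydrostatic conditions, the piezometric head (z + ψ) equals the free-surface elevation, 500.91 m.
Velocity head = total − piezometric = 500.932 − 500.91 = 0.022 m.
v = √(2g·h_v) = √(2 × 9.81 × 0.022) = 0.657 m/s.

v ≈ 0.657 m/s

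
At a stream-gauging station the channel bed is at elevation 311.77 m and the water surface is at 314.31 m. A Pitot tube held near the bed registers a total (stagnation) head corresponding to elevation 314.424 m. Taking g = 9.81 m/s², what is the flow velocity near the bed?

v ≈ 1.50 m/s

Near the bed, under hydrostatic conditions, the piezometric head (z + ψ) equals the free-surface elevation, 314.31 m.
Velocity head = total − piezometric = 314.424 − 314.31 = 0.114 m.
v = √(2g·h_v) = √(2 × 9.81 × 0.114) = 1.50 m/s.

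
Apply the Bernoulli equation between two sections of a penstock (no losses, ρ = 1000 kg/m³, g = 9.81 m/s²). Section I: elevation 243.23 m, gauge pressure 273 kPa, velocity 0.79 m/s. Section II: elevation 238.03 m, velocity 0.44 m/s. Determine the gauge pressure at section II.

Pressure head at I: ψ₁ = P₁/(ρg) = 273×1000 / (1000 × 9.81) = 27.83 m.
Velocity heads: v₁²/2g = 0.79²/19.62 = 0.032 m; v₂²/2g = 0.44²/19.62 = 0.010 m.
Total head H = z₁ + ψ₁ + v₁²/2g = 243.23 + 27.83 + 0.032 = 271.09 m.
ψ₂ = H − z₂ − v₂²/2g = 271.09 − 238.03 − 0.010 = 33.05 m.
P₂ = ρgψ₂ = 1000 × 9.81 × 33.05 ≈ 324 kPa.

P₂ ≈ 324 kPa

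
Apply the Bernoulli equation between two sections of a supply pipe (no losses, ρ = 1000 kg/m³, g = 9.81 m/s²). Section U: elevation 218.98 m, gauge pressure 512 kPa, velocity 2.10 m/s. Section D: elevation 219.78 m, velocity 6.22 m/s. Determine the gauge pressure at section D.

P₂ ≈ 487 kPa

Pressure head at U: ψ₁ = P₁/(ρg) = 512×1000 / (1000 × 9.81) = 52.19 m.
Velocity heads: v₁²/2g = 2.10²/19.62 = 0.225 m; v₂²/2g = 6.22²/19.62 = 1.972 m.
Total head H = z₁ + ψ₁ + v₁²/2g = 218.98 + 52.19 + 0.225 = 271.39 m.
ψ₂ = H − z₂ − v₂²/2g = 271.39 − 219.78 − 1.972 = 49.64 m.
P₂ = ρgψ₂ = 1000 × 9.81 × 49.64 ≈ 487 kPa.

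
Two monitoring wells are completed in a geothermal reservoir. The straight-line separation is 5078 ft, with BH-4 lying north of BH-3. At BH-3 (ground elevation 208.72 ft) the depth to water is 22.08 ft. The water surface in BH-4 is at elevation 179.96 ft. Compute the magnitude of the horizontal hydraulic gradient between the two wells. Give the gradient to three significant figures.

Total head at BH-3: h = 208.72 − 22.08 = 186.64 ft.
Total head at BH-4: h = 179.96 ft (water level in the piezometer is the total head).
Head difference: h(BH-3) − h(BH-4) = 186.64 − 179.96 = 6.68 ft.
Hydraulic gradient: i = |Δh| / L = 6.68 / 5078 = 0.00132.

i ≈ 0.00132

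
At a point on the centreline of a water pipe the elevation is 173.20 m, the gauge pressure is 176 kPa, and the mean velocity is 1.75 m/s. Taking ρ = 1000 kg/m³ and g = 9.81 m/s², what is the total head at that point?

h ≈ 191.30 m

Pressure head ψ = P/(ρg) = 176×1000 / (1000 × 9.81) = 17.94 m.
Velocity head = v²/(2g) = 1.75² / (2 × 9.81) = 0.156 m.
h = z + ψ + v²/(2g) = 173.20 + 17.94 + 0.156 = 191.30 m.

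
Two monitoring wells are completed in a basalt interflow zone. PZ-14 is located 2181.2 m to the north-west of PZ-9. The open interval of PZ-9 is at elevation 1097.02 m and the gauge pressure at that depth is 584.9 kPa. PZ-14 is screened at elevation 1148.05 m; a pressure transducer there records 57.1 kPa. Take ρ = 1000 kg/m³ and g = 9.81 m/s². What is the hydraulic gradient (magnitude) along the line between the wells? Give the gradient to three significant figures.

i ≈ 0.00127

Pressure head at PZ-9: ψ = P/(ρg) = 584.9×1000 / (1000 × 9.81) = 59.62 m.
Total head at PZ-9: h = z + ψ = 1097.02 + 59.62 = 1156.64 m.
Pressure head at PZ-14: ψ = P/(ρg) = 57.1×1000 / (1000 × 9.81) = 5.82 m.
Total head at PZ-14: h = z + ψ = 1148.05 + 5.82 = 1153.87 m.
Head difference: h(PZ-9) − h(PZ-14) = 1156.64 − 1153.87 = 2.77 m.
Hydraulic gradient: i = |Δh| / L = 2.77 / 2181.2 = 0.00127.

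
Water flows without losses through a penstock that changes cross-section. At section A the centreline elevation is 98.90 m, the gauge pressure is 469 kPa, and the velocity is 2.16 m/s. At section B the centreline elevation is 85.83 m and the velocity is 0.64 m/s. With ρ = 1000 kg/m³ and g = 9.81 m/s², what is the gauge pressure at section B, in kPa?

P₂ ≈ 599 kPa

Pressure head at A: ψ₁ = P₁/(ρg) = 469×1000 / (1000 × 9.81) = 47.81 m.
Velocity heads: v₁²/2g = 2.16²/19.62 = 0.238 m; v₂²/2g = 0.64²/19.62 = 0.021 m.
Total head H = z₁ + ψ₁ + v₁²/2g = 98.90 + 47.81 + 0.238 = 146.95 m.
ψ₂ = H − z₂ − v₂²/2g = 146.95 − 85.83 − 0.021 = 61.10 m.
P₂ = ρgψ₂ = 1000 × 9.81 × 61.10 ≈ 599 kPa.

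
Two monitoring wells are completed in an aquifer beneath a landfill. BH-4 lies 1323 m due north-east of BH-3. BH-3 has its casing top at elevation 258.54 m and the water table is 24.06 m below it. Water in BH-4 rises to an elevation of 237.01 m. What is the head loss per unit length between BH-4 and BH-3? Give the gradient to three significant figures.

Total head at BH-3: h = 258.54 − 24.06 = 234.48 m.
Total head at BH-4: h = 237.01 m (water level in the piezometer is the total head).
Head difference: h(BH-3) − h(BH-4) = 234.48 − 237.01 = -2.53 m.
Hydraulic gradient: i = |Δh| / L = 2.53 / 1323 = 0.00191.

i ≈ 0.00191 m/m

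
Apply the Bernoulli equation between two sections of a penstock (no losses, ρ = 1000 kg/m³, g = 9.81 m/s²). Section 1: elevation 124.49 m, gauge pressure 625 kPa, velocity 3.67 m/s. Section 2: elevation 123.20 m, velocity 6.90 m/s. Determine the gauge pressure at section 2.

Pressure head at 1: ψ₁ = P₁/(ρg) = 625×1000 / (1000 × 9.81) = 63.71 m.
Velocity heads: v₁²/2g = 3.67²/19.62 = 0.686 m; v₂²/2g = 6.90²/19.62 = 2.427 m.
Total head H = z₁ + ψ₁ + v₁²/2g = 124.49 + 63.71 + 0.686 = 188.89 m.
ψ₂ = H − z₂ − v₂²/2g = 188.89 − 123.20 − 2.427 = 63.26 m.
P₂ = ρgψ₂ = 1000 × 9.81 × 63.26 ≈ 621 kPa.

P₂ ≈ 621 kPa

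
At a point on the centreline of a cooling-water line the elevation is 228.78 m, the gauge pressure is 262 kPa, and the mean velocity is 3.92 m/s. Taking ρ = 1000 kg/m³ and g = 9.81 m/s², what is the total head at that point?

h ≈ 256.27 m

Pressure head ψ = P/(ρg) = 262×1000 / (1000 × 9.81) = 26.71 m.
Velocity head = v²/(2g) = 3.92² / (2 × 9.81) = 0.783 m.
h = z + ψ + v²/(2g) = 228.78 + 26.71 + 0.783 = 256.27 m.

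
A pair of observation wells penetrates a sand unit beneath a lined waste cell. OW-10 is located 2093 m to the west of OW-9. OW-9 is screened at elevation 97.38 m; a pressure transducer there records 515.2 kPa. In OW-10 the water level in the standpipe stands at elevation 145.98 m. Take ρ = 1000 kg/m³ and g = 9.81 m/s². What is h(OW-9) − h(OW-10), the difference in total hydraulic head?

Pressure head at OW-9: ψ = P/(ρg) = 515.2×1000 / (1000 × 9.81) = 52.52 m.
Total head at OW-9: h = z + ψ = 97.38 + 52.52 = 149.90 m.
Total head at OW-10: h = 145.98 m (water level in the piezometer is the total head).
Head difference: h(OW-9) − h(OW-10) = 149.90 − 145.98 = 3.92 m.

Δh ≈ 3.92 m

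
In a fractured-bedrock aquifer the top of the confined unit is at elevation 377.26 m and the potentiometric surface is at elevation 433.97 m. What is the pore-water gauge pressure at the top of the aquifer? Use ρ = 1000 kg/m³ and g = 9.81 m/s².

Pressure head at the aquifer top: ψ = h − z = 433.97 − 377.26 = 56.71 m.
P = ρgψ = 1000 × 9.81 × 56.71 = 556325 Pa ≈ 556 kPa.

P ≈ 556 kPa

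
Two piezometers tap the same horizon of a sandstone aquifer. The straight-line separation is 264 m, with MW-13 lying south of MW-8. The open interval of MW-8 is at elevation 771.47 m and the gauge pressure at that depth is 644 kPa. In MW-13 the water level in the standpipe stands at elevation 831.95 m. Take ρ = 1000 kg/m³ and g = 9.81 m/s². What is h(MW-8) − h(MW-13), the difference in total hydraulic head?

Pressure head at MW-8: ψ = P/(ρg) = 644×1000 / (1000 × 9.81) = 65.65 m.
Total head at MW-8: h = z + ψ = 771.47 + 65.65 = 837.12 m.
Total head at MW-13: h = 831.95 m (water level in the piezometer is the total head).
Head difference: h(MW-8) − h(MW-13) = 837.12 − 831.95 = 5.17 m.

Δh ≈ 5.17 m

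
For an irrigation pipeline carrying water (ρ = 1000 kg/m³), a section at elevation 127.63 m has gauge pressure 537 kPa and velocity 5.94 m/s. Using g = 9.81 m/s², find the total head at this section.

h ≈ 184.17 m

Pressure head ψ = P/(ρg) = 537×1000 / (1000 × 9.81) = 54.74 m.
Velocity head = v²/(2g) = 5.94² / (2 × 9.81) = 1.798 m.
h = z + ψ + v²/(2g) = 127.63 + 54.74 + 1.798 = 184.17 m.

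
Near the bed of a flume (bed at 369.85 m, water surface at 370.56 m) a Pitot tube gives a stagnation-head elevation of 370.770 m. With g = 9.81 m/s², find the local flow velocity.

Near the bed, under hydrostatic conditions, the piezometric head (z + ψ) equals the free-surface elevation, 370.56 m.
Velocity head = total − piezometric = 370.770 − 370.56 = 0.210 m.
v = √(2g·h_v) = √(2 × 9.81 × 0.210) = 2.03 m/s.

v ≈ 2.03 m/s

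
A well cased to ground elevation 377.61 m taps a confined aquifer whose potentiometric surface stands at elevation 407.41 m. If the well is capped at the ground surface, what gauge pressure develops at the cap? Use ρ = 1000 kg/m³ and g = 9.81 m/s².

P ≈ 292 kPa

Head above the cap: Δh = 407.41 − 377.61 = 29.80 m.
P = ρgΔh = 1000 × 9.81 × 29.80 = 292338 Pa ≈ 292 kPa.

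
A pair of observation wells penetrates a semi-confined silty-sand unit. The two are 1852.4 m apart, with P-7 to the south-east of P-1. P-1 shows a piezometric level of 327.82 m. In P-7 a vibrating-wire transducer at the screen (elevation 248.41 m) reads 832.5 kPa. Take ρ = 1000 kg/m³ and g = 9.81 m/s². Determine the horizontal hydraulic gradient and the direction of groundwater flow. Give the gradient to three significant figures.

i ≈ 0.00294; groundwater flows toward the north-west

Total head at P-1: h = 327.82 m (water level in the piezometer is the total head).
Pressure head at P-7: ψ = P/(ρg) = 832.5×1000 / (1000 × 9.81) = 84.86 m.
Total head at P-7: h = z + ψ = 248.41 + 84.86 = 333.27 m.
Head difference: h(P-1) − h(P-7) = 327.82 − 333.27 = -5.45 m.
Hydraulic gradient: i = |Δh| / L = 5.45 / 1852.4 = 0.00294.
Flow is from higher to lower head: from P-7 toward P-1, i.e. toward the north-west.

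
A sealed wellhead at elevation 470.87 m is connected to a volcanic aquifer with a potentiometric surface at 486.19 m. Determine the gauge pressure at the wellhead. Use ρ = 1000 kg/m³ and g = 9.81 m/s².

P ≈ 150 kPa

Head above the cap: Δh = 486.19 − 470.87 = 15.32 m.
P = ρgΔh = 1000 × 9.81 × 15.32 = 150289 Pa ≈ 150 kPa.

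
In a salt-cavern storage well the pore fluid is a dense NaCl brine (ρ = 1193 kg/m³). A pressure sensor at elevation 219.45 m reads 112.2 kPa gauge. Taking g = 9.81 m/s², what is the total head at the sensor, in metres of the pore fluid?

ψ = P/(ρg) = 112.2×1000 / (1193 × 9.81) = 9.59 m.
h = z + ψ = 219.45 + 9.59 = 229.04 m.

h ≈ 229.04 m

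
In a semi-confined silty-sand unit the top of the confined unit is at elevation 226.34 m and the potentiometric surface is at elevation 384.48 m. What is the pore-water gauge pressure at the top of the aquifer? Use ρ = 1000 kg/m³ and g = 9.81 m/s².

Pressure head at the aquifer top: ψ = h − z = 384.48 − 226.34 = 158.14 m.
P = ρgψ = 1000 × 9.81 × 158.14 = 1551353 Pa ≈ 1550 kPa.

P ≈ 1550 kPa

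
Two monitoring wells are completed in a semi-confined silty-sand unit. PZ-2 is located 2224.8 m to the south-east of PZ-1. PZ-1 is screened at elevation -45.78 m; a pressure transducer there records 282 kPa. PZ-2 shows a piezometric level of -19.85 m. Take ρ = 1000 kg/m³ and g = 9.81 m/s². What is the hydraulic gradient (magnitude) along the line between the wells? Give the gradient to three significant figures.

Pressure head at PZ-1: ψ = P/(ρg) = 282×1000 / (1000 × 9.81) = 28.75 m.
Total head at PZ-1: h = z + ψ = -45.78 + 28.75 = -17.03 m.
Total head at PZ-2: h = -19.85 m (water level in the piezometer is the total head).
Head difference: h(PZ-1) − h(PZ-2) = -17.03 − (-19.85) = 2.82 m.
Hydraulic gradient: i = |Δh| / L = 2.82 / 2224.8 = 0.00127.

i ≈ 0.00127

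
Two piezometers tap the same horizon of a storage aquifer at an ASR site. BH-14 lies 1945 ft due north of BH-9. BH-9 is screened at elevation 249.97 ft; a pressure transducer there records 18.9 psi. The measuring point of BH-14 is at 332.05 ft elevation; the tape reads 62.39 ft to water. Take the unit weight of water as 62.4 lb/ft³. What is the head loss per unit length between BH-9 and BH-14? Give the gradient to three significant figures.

Pressure head at BH-9: ψ = 144·P/γ = 144 × 18.9 / 62.4 = 43.62 ft.
Total head at BH-9: h = z + ψ = 249.97 + 43.62 = 293.59 ft.
Total head at BH-14: h = 332.05 − 62.39 = 269.66 ft.
Head difference: h(BH-9) − h(BH-14) = 293.59 − 269.66 = 23.93 ft.
Hydraulic gradient: i = |Δh| / L = 23.93 / 1945 = 0.0123.

i ≈ 0.0123 ft/ft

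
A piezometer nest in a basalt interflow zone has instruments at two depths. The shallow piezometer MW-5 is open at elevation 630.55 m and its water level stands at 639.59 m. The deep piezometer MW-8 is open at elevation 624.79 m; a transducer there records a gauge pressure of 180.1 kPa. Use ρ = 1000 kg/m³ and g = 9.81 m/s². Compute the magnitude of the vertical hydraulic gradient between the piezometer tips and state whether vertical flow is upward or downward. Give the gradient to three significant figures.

|i_v| ≈ 0.618; vertical flow is upward

Total head at MW-5: h = 639.59 m (water level in the standpipe).
Pressure head at MW-8: ψ = P/(ρg) = 180.1×1000 / (1000 × 9.81) = 18.36 m.
Total head at MW-8: h = z + ψ = 624.79 + 18.36 = 643.15 m.
Δh = h(MW-5) − h(MW-8) = 639.59 − 643.15 = -3.56 m.
Vertical separation Δz = 630.55 − 624.79 = 5.76 m.
|i_v| = |Δh| / Δz = 3.56 / 5.76 = 0.618.
Head is higher in the deep piezometer, so vertical flow is upward (discharge condition).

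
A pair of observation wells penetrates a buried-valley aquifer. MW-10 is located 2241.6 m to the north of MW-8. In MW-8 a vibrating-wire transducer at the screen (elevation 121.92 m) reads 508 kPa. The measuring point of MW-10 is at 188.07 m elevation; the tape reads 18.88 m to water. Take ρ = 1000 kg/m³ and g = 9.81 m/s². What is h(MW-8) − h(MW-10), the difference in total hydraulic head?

Δh ≈ 4.51 m

Pressure head at MW-8: ψ = P/(ρg) = 508×1000 / (1000 × 9.81) = 51.78 m.
Total head at MW-8: h = z + ψ = 121.92 + 51.78 = 173.70 m.
Total head at MW-10: h = 188.07 − 18.88 = 169.19 m.
Head difference: h(MW-8) − h(MW-10) = 173.70 − 169.19 = 4.51 m.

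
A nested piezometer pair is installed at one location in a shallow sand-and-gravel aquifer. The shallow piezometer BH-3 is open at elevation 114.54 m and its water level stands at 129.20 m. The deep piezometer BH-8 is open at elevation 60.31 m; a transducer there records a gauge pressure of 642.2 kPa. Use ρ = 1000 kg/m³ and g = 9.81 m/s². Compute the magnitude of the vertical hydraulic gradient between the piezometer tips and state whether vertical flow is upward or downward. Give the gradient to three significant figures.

|i_v| ≈ 0.0632; vertical flow is downward

Total head at BH-3: h = 129.20 m (water level in the standpipe).
Pressure head at BH-8: ψ = P/(ρg) = 642.2×1000 / (1000 × 9.81) = 65.46 m.
Total head at BH-8: h = z + ψ = 60.31 + 65.46 = 125.77 m.
Δh = h(BH-3) − h(BH-8) = 129.20 − 125.77 = 3.43 m.
Vertical separation Δz = 114.54 − 60.31 = 54.23 m.
|i_v| = |Δh| / Δz = 3.43 / 54.23 = 0.0632.
Head is higher in the shallow piezometer, so vertical flow is downward (recharge condition).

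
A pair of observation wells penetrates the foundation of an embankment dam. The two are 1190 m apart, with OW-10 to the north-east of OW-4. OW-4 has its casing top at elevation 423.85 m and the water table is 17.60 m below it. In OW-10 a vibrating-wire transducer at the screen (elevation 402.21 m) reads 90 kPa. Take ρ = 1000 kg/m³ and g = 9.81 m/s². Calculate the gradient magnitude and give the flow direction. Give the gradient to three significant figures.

i ≈ 0.00431; groundwater flows toward the south-west

Total head at OW-4: h = 423.85 − 17.60 = 406.25 m.
Pressure head at OW-10: ψ = P/(ρg) = 90×1000 / (1000 × 9.81) = 9.17 m.
Total head at OW-10: h = z + ψ = 402.21 + 9.17 = 411.38 m.
Head difference: h(OW-4) − h(OW-10) = 406.25 − 411.38 = -5.13 m.
Hydraulic gradient: i = |Δh| / L = 5.13 / 1190 = 0.00431.
Flow is from higher to lower head: from OW-10 toward OW-4, i.e. toward the south-west.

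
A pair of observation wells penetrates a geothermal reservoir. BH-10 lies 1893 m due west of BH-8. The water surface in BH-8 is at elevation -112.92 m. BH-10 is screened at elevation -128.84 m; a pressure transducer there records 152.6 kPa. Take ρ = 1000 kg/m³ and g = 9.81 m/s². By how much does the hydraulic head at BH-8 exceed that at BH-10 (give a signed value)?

Δh ≈ 0.36 m

Total head at BH-8: h = -112.92 m (water level in the piezometer is the total head).
Pressure head at BH-10: ψ = P/(ρg) = 152.6×1000 / (1000 × 9.81) = 15.56 m.
Total head at BH-10: h = z + ψ = -128.84 + 15.56 = -113.28 m.
Head difference: h(BH-8) − h(BH-10) = -112.92 − (-113.28) = 0.36 m.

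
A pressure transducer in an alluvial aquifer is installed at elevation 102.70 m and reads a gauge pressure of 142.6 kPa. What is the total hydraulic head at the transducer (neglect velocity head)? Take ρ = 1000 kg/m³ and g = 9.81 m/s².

ψ = P/(ρg) = 142.6×1000 / (1000 × 9.81) = 14.54 m.
h = z + ψ = 102.70 + 14.54 = 117.24 m.

h ≈ 117.24 m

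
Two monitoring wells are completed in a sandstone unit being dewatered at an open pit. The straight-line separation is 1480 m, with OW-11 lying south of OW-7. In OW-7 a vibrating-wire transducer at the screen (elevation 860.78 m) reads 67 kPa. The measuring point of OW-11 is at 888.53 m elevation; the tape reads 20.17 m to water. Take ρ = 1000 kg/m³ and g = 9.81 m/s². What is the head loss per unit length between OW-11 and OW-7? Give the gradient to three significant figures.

i ≈ 0.000507 m/m

Pressure head at OW-7: ψ = P/(ρg) = 67×1000 / (1000 × 9.81) = 6.83 m.
Total head at OW-7: h = z + ψ = 860.78 + 6.83 = 867.61 m.
Total head at OW-11: h = 888.53 − 20.17 = 868.36 m.
Head difference: h(OW-7) − h(OW-11) = 867.61 − 868.36 = -0.75 m.
Hydraulic gradient: i = |Δh| / L = 0.75 / 1480 = 0.000507.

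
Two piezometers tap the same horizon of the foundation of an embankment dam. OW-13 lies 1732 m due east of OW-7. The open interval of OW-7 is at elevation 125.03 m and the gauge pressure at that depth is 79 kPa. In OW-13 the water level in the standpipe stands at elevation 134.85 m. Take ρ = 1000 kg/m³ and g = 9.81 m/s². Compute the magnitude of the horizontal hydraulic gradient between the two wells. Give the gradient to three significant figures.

i ≈ 0.00102

Pressure head at OW-7: ψ = P/(ρg) = 79×1000 / (1000 × 9.81) = 8.05 m.
Total head at OW-7: h = z + ψ = 125.03 + 8.05 = 133.08 m.
Total head at OW-13: h = 134.85 m (water level in the piezometer is the total head).
Head difference: h(OW-7) − h(OW-13) = 133.08 − 134.85 = -1.77 m.
Hydraulic gradient: i = |Δh| / L = 1.77 / 1732 = 0.00102.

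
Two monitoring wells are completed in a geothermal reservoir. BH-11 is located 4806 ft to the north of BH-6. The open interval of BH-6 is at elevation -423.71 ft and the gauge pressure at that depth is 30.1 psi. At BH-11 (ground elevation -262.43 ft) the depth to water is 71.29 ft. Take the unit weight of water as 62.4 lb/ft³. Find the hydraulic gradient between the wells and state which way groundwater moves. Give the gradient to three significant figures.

Pressure head at BH-6: ψ = 144·P/γ = 144 × 30.1 / 62.4 = 69.46 ft.
Total head at BH-6: h = z + ψ = -423.71 + 69.46 = -354.25 ft.
Total head at BH-11: h = -262.43 − 71.29 = -333.72 ft.
Head difference: h(BH-6) − h(BH-11) = -354.25 − (-333.72) = -20.53 ft.
Hydraulic gradient: i = |Δh| / L = 20.53 / 4806 = 0.00427.
Flow is from higher to lower head: from BH-11 toward BH-6, i.e. toward the south.

i ≈ 0.00427; groundwater flows toward the south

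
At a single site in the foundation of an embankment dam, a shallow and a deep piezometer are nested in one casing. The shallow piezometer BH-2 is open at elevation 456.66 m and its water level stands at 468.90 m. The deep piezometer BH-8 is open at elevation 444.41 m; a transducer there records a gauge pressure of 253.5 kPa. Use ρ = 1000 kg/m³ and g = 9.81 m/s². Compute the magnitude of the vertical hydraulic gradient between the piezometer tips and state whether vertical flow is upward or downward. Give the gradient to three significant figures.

|i_v| ≈ 0.110; vertical flow is upward

Total head at BH-2: h = 468.90 m (water level in the standpipe).
Pressure head at BH-8: ψ = P/(ρg) = 253.5×1000 / (1000 × 9.81) = 25.84 m.
Total head at BH-8: h = z + ψ = 444.41 + 25.84 = 470.25 m.
Δh = h(BH-2) − h(BH-8) = 468.90 − 470.25 = -1.35 m.
Vertical separation Δz = 456.66 − 444.41 = 12.25 m.
|i_v| = |Δh| / Δz = 1.35 / 12.25 = 0.110.
Head is higher in the deep piezometer, so vertical flow is upward (discharge condition).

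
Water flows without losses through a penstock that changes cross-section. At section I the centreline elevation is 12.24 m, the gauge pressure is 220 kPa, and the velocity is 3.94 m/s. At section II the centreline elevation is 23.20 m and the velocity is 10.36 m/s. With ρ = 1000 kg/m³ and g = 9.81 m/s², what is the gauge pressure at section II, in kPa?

Pressure head at I: ψ₁ = P₁/(ρg) = 220×1000 / (1000 × 9.81) = 22.43 m.
Velocity heads: v₁²/2g = 3.94²/19.62 = 0.791 m; v₂²/2g = 10.36²/19.62 = 5.470 m.
Total head H = z₁ + ψ₁ + v₁²/2g = 12.24 + 22.43 + 0.791 = 35.46 m.
ψ₂ = H − z₂ − v₂²/2g = 35.46 − 23.20 − 5.470 = 6.79 m.
P₂ = ρgψ₂ = 1000 × 9.81 × 6.79 ≈ 66.6 kPa.

P₂ ≈ 66.6 kPa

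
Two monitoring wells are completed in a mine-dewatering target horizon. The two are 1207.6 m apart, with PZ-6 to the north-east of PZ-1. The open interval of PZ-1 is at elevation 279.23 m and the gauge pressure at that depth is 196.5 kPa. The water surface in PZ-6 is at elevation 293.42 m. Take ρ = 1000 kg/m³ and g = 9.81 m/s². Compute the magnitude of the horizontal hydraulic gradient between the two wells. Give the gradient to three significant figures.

Pressure head at PZ-1: ψ = P/(ρg) = 196.5×1000 / (1000 × 9.81) = 20.03 m.
Total head at PZ-1: h = z + ψ = 279.23 + 20.03 = 299.26 m.
Total head at PZ-6: h = 293.42 m (water level in the piezometer is the total head).
Head difference: h(PZ-1) − h(PZ-6) = 299.26 − 293.42 = 5.84 m.
Hydraulic gradient: i = |Δh| / L = 5.84 / 1207.6 = 0.00484.

i ≈ 0.00484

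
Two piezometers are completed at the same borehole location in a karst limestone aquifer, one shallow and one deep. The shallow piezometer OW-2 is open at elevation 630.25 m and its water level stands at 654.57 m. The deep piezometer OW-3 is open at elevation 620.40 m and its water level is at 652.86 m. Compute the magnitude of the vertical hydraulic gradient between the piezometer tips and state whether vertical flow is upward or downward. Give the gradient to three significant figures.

|i_v| ≈ 0.174; vertical flow is downward

Total head at OW-2: h = 654.57 m (water level in the standpipe).
Total head at OW-3: h = 652.86 m.
Δh = h(OW-2) − h(OW-3) = 654.57 − 652.86 = 1.71 m.
Vertical separation Δz = 630.25 − 620.40 = 9.85 m.
|i_v| = |Δh| / Δz = 1.71 / 9.85 = 0.174.
Head is higher in the shallow piezometer, so vertical flow is downward (recharge condition).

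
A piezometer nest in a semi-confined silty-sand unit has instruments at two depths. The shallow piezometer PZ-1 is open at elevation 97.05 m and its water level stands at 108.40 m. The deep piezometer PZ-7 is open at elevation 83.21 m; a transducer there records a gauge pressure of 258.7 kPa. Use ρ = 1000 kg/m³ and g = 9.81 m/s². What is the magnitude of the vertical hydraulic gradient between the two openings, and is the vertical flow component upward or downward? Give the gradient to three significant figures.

|i_v| ≈ 0.0853; vertical flow is upward

Total head at PZ-1: h = 108.40 m (water level in the standpipe).
Pressure head at PZ-7: ψ = P/(ρg) = 258.7×1000 / (1000 × 9.81) = 26.37 m.
Total head at PZ-7: h = z + ψ = 83.21 + 26.37 = 109.58 m.
Δh = h(PZ-1) − h(PZ-7) = 108.40 − 109.58 = -1.18 m.
Vertical separation Δz = 97.05 − 83.21 = 13.84 m.
|i_v| = |Δh| / Δz = 1.18 / 13.84 = 0.0853.
Head is higher in the deep piezometer, so vertical flow is upward (discharge condition).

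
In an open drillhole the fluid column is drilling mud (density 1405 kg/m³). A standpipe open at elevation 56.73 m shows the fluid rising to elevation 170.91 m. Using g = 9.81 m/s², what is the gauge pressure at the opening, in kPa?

Pressure head ψ = h − z = 170.91 − 56.73 = 114.18 m.
P = ρgψ = 1405 × 9.81 × 114.18 = 1573749 Pa ≈ 1570 kPa.

P ≈ 1570 kPa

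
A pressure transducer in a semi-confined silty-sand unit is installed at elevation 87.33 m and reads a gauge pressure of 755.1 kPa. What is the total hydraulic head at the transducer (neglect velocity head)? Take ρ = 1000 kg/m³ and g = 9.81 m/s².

h ≈ 164.30 m

ψ = P/(ρg) = 755.1×1000 / (1000 × 9.81) = 76.97 m.
h = z + ψ = 87.33 + 76.97 = 164.30 m.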